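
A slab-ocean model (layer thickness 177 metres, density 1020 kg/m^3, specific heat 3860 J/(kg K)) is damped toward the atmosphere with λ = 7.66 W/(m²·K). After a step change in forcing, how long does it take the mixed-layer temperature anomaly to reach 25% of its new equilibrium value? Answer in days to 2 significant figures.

300 days

Areal heat capacity C = ρ c_p D = 1020 × 3860 × 177 = 6.97×10^8 J m⁻² K⁻¹.
τ = C / λ = 6.97×10^8 / 7.66 = 9.10×10^7 s.
Fraction reached: 1 − e^(−t/τ) = 0.25 ⇒ t = −τ ln(1 − 0.25) = τ × 0.288.
t = 2.62×10^7 s = 303 days.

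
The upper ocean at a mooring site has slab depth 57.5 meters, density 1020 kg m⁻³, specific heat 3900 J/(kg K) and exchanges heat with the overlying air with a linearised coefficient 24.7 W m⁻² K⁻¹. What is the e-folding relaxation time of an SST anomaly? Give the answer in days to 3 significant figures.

Areal heat capacity C = ρ c_p D = 1020 × 3900 × 57.5 = 2.29×10^8 J/(m²·K).
Relaxation time τ = C / λ = 2.29×10^8 / 24.7 = 9.26×10^6 s.
In days: 9.26×10^6 s / (86400 s/day) = 107 days.

107 days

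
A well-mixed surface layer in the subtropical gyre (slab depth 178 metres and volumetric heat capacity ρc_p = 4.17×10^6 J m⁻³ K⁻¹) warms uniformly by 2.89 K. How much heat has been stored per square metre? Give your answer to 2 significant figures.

2.1×10^9

Areal heat capacity C = ρc_p × D = 4.17×10^6 × 178 = 7.42×10^8 J/(m²·K).
ΔQ = C ΔT = 7.42×10^8 × 2.89 = 2.15×10^9 J/m².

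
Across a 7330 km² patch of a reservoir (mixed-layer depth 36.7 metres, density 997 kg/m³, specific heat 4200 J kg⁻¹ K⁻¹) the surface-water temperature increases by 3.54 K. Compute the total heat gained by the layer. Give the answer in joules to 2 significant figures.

Areal heat capacity C = ρ c_p D = 997 × 4200 × 36.7 = 1.54×10^8 J m⁻² K⁻¹.
Heat per unit area: q = C ΔT = 1.54×10^8 × 3.54 = 5.44×10^8 J/m².
Total heat: Q = q × A = 5.44×10^8 × (7330 × 10⁶ m²) = 3.99×10^18 J.

4.0×10^18 J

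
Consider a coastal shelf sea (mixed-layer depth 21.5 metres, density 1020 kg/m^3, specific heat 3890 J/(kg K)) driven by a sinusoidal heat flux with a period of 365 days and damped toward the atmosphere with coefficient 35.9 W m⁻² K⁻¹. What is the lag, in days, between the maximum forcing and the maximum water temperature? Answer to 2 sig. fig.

26 days

Areal heat capacity C = ρ c_p D = 1020 × 3890 × 21.5 = 8.53×10^7 J/(m²·K).
ω = 2π / 3.15×10^7 s = 1.99×10^-7 s⁻¹.
Phase lag φ = arctan(Cω/λ) = arctan(17.0/35.9) = 0.442 rad.
Time lag = φ / ω = 0.442 / 1.99×10^-7 = 2.22×10^6 s = 25.7 days.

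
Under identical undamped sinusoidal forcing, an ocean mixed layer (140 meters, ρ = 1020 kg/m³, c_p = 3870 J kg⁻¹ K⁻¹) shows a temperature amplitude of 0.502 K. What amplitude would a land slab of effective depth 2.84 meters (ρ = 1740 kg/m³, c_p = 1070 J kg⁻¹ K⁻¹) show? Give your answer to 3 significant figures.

C_ocean = 5.53×10^8 J/(m²·K); C_land = 5.29×10^6 J/(m²·K).
A ∝ 1/C ⇒ A_land = A_ocean × C_ocean/C_land = 0.502 × 105 = 52.5 K.

52.5 K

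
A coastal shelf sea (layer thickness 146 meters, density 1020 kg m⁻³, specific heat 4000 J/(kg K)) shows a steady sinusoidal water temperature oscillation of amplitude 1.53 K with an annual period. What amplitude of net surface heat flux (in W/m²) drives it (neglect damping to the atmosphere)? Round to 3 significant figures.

Areal heat capacity C = ρ c_p D = 1020 × 4000 × 146 = 5.96×10^8 J/(m²·K).
ω = 2π / 3.15×10^7 s = 1.99×10^-7 s⁻¹.
Cω = 5.96×10^8 × 1.99×10^-7 = 119 W/(m²·K).
F₀ = A × Cω = 1.53 × 119 = 182 W/m².

182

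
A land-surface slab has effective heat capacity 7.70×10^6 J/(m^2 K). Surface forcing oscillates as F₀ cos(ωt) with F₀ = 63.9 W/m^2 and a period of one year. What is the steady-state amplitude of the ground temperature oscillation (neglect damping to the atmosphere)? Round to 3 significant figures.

Areal heat capacity C = 7.70×10^6 J/(m^2 K) (given).
Angular frequency ω = 2π / T = 2π / 3.15×10^7 s = 1.99×10^-7 s⁻¹.
Cω = 7.70×10^6 × 1.99×10^-7 = 1.53 W/(m²·K).
Amplitude A = F₀ / (Cω) = 63.9 / 1.53 = 41.7 K.

41.7 K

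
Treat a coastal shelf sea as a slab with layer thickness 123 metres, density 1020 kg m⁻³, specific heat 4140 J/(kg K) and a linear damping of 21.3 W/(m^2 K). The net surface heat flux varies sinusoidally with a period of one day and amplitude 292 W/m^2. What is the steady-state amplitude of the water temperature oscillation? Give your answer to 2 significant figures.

Areal heat capacity C = ρ c_p D = 1020 × 4140 × 123 = 5.19×10^8 J/(m²·K).
Angular frequency ω = 2π / T = 2π / 86400 s = 7.27×10^-5 s⁻¹.
√((Cω)² + λ²) = √((37800)² + 21.3²) = 37800 W/(m²·K).
Amplitude A = F₀ / √((Cω)²+λ²) = 292 / 37800 = 0.00773 K.

0.0077 K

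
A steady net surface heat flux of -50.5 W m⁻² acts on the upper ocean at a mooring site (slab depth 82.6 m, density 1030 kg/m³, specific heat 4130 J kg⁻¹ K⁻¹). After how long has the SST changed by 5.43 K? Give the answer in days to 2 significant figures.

440 days

Areal heat capacity C = ρ c_p D = 1030 × 4130 × 82.6 = 3.51×10^8 J m⁻² K⁻¹.
Time required: Δt = C ΔT / F = 3.51×10^8 × -5.43 / -50.5 = 3.78×10^7 s.
In days: 3.78×10^7 s / (86400 s/day) = 437 days.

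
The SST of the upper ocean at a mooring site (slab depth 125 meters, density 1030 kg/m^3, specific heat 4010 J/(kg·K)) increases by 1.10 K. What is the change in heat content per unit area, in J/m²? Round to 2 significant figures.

Areal heat capacity C = ρ c_p D = 1030 × 4010 × 125 = 5.16×10^8 J/(m²·K).
ΔQ = C ΔT = 5.16×10^8 × 1.10 = 5.68×10^8 J/m².

5.7×10^8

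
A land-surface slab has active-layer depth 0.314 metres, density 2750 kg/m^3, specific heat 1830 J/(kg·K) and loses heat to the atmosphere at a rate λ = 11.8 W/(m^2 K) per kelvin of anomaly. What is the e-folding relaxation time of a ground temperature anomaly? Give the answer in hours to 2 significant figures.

37 hours

Areal heat capacity C = ρ c_p D = 2750 × 1830 × 0.314 = 1.58×10^6 J m⁻² K⁻¹.
Relaxation time τ = C / λ = 1.58×10^6 / 11.8 = 1.34×10^5 s.
In hours: 1.34×10^5 s / (3600 s/hour) = 37.2 hours.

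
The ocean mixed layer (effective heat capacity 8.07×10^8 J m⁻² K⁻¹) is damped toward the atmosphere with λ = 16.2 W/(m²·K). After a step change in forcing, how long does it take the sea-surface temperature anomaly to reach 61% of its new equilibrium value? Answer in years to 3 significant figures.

Areal heat capacity C = 8.07×10^8 J m⁻² K⁻¹ (given).
τ = C / λ = 8.07×10^8 / 16.2 = 4.98×10^7 s.
Fraction reached: 1 − e^(−t/τ) = 0.61 ⇒ t = −τ ln(1 − 0.61) = τ × 0.942.
t = 4.69×10^7 s = 1.49 years.

1.49 years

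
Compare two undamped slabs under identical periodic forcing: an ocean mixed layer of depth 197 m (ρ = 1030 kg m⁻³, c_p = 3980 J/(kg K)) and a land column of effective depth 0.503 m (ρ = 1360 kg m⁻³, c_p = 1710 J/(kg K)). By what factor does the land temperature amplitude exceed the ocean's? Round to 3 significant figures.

690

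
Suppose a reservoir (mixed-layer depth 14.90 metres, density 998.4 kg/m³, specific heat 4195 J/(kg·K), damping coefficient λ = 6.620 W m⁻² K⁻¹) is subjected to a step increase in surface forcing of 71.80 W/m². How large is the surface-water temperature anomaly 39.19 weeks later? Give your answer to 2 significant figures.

10 K

Areal heat capacity C = ρ c_p D = 998.4 × 4195 × 14.90 = 6.24×10^7 J/(m^2 K).
τ = C / λ = 6.24×10^7 / 6.620 = 9.43×10^6 s.
Equilibrium anomaly ΔT_eq = F / λ = 71.80 / 6.620 = 10.8 K.
t = 39.19 weeks = 2.37×10^7 s, so t/τ = 2.51.
ΔT(t) = ΔT_eq (1 − e^(−t/τ)) = 10.8 × (1 − e^−2.51) = 9.97 K.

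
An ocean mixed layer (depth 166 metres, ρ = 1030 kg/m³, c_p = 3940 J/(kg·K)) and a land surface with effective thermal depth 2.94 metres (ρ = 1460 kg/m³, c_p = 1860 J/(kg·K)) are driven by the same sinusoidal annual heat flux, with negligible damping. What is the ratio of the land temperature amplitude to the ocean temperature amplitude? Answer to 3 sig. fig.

84.4

C_ocean = 1030 × 3940 × 166 = 6.74×10^8 J/(m²·K).
C_land = 1460 × 1860 × 2.94 = 7.98×10^6 J/(m²·K).
Undamped amplitude ∝ 1/C, so A_land/A_ocean = C_ocean/C_land = 84.4.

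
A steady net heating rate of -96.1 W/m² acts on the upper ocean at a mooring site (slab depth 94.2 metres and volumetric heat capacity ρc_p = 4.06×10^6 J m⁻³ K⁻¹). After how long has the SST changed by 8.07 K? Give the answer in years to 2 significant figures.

1.0 years

Areal heat capacity C = ρc_p × D = 4.06×10^6 × 94.2 = 3.82×10^8 J/(m²·K).
Time required: Δt = C ΔT / F = 3.82×10^8 × -8.07 / -96.1 = 3.21×10^7 s.
In years: 3.21×10^7 s / (3.156×10^7 s/year) = 1.02 years.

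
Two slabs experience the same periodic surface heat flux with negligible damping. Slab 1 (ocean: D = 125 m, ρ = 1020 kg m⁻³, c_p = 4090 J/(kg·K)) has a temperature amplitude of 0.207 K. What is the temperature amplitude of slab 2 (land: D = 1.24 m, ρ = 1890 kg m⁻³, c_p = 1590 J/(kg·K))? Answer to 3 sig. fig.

C_ocean = 5.21×10^8 J/(m²·K); C_land = 3.73×10^6 J/(m²·K).
A ∝ 1/C ⇒ A_land = A_ocean × C_ocean/C_land = 0.207 × 140 = 29.0 K.

29.0 K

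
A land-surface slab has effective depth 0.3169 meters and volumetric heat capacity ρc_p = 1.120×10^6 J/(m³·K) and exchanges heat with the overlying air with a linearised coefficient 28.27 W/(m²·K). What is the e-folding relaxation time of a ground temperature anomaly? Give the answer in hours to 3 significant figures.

Areal heat capacity C = ρc_p × D = 1.120×10^6 × 0.3169 = 3.55×10^5 J/(m²·K).
Relaxation time τ = C / λ = 3.55×10^5 / 28.27 = 12600 s.
In hours: 12600 s / (3600 s/hour) = 3.49 hours.

3.49 hours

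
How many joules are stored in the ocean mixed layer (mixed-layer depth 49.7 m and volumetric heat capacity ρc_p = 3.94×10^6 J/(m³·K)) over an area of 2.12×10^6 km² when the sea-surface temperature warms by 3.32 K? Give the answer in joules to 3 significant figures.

Areal heat capacity C = ρc_p × D = 3.94×10^6 × 49.7 = 1.96×10^8 J m⁻² K⁻¹.
Heat per unit area: q = C ΔT = 1.96×10^8 × 3.32 = 6.50×10^8 J/m².
Total heat: Q = q × A = 6.50×10^8 × (2.12×10^6 × 10⁶ m²) = 1.38×10^21 J.

1.38×10^21 J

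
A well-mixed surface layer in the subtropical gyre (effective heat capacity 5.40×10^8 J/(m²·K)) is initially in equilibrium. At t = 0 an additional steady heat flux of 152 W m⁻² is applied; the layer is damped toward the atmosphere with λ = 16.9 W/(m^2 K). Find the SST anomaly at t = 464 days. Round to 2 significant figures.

6.4 K

Areal heat capacity C = 5.40×10^8 J/(m²·K) (given).
τ = C / λ = 5.40×10^8 / 16.9 = 3.20×10^7 s.
Equilibrium anomaly ΔT_eq = F / λ = 152 / 16.9 = 8.99 K.
t = 464 days = 4.01×10^7 s, so t/τ = 1.25.
ΔT(t) = ΔT_eq (1 − e^(−t/τ)) = 8.99 × (1 − e^−1.25) = 6.43 K.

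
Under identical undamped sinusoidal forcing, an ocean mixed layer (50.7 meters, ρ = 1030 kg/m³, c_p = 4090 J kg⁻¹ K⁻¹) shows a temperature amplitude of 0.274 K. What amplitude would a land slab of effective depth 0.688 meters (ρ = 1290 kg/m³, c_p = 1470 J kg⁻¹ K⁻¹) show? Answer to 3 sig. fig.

44.9 K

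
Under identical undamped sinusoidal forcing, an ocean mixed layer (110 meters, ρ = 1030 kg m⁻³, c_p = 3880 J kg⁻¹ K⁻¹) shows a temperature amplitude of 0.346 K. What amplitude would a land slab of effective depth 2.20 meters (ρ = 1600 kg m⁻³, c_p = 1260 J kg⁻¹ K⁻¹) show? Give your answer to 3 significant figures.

34.3 K

C_ocean = 4.40×10^8 J/(m²·K); C_land = 4.44×10^6 J/(m²·K).
A ∝ 1/C ⇒ A_land = A_ocean × C_ocean/C_land = 0.346 × 99.1 = 34.3 K.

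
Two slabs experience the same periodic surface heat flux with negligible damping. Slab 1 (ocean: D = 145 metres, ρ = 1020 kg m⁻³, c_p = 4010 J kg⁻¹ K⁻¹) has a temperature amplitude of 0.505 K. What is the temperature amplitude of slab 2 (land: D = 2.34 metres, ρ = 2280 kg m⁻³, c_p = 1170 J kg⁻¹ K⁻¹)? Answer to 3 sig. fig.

48.0 K

C_ocean = 5.93×10^8 J/(m²·K); C_land = 6.24×10^6 J/(m²·K).
A ∝ 1/C ⇒ A_land = A_ocean × C_ocean/C_land = 0.505 × 95.0 = 48.0 K.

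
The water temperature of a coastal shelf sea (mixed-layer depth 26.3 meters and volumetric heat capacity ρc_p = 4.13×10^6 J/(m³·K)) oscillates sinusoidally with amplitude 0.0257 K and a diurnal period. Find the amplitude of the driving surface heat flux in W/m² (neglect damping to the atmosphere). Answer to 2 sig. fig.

200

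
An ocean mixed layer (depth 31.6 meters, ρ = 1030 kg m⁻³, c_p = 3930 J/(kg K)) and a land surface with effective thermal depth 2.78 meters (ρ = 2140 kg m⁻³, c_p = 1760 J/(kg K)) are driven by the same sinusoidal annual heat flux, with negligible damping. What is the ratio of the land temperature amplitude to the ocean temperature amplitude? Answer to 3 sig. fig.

C_ocean = 1030 × 3930 × 31.6 = 1.28×10^8 J/(m²·K).
C_land = 2140 × 1760 × 2.78 = 1.05×10^7 J/(m²·K).
Undamped amplitude ∝ 1/C, so A_land/A_ocean = C_ocean/C_land = 12.2.

12.2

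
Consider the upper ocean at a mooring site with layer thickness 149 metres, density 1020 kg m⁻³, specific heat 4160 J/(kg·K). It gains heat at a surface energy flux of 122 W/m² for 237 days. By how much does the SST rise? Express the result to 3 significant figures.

3.95 K

Areal heat capacity C = ρ c_p D = 1020 × 4160 × 149 = 6.32×10^8 J/(m²·K).
Net heat input Q = F Δt = 122 × (237 days × 86400 s/day) = 2.50×10^9 J/m².
ΔT = Q / C = 2.50×10^9 / 6.32×10^8 = 3.95 K.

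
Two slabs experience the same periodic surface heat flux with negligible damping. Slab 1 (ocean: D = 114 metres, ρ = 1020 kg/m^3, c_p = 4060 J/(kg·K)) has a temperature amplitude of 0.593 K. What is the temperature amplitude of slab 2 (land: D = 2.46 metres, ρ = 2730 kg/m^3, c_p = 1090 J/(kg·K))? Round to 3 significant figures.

38.2 K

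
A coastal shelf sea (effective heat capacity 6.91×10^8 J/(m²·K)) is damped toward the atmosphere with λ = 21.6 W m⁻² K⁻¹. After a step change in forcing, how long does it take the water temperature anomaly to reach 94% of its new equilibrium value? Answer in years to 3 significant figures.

2.85 years

Areal heat capacity C = 6.91×10^8 J/(m²·K) (given).
τ = C / λ = 6.91×10^8 / 21.6 = 3.20×10^7 s.
Fraction reached: 1 − e^(−t/τ) = 0.94 ⇒ t = −τ ln(1 − 0.94) = τ × 2.81.
t = 9.00×10^7 s = 2.85 years.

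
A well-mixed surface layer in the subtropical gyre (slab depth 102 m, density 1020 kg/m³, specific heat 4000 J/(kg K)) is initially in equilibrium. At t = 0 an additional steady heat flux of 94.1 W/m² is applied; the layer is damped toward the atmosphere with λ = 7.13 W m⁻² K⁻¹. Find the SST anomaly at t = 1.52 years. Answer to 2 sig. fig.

Areal heat capacity C = ρ c_p D = 1020 × 4000 × 102 = 4.16×10^8 J m⁻² K⁻¹.
τ = C / λ = 4.16×10^8 / 7.13 = 5.84×10^7 s.
Equilibrium anomaly ΔT_eq = F / λ = 94.1 / 7.13 = 13.2 K.
t = 1.52 years = 4.80×10^7 s, so t/τ = 0.822.
ΔT(t) = ΔT_eq (1 − e^(−t/τ)) = 13.2 × (1 − e^−0.822) = 7.40 K.

7.4 K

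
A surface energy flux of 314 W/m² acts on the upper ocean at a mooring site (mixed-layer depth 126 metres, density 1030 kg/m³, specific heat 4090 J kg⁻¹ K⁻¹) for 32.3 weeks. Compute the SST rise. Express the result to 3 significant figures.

11.6 K

Areal heat capacity C = ρ c_p D = 1030 × 4090 × 126 = 5.31×10^8 J/(m²·K).
Net heat input Q = F Δt = 314 × (32.3 weeks × 6.048×10^5 s/week) = 6.13×10^9 J/m².
ΔT = Q / C = 6.13×10^9 / 5.31×10^8 = 11.6 K.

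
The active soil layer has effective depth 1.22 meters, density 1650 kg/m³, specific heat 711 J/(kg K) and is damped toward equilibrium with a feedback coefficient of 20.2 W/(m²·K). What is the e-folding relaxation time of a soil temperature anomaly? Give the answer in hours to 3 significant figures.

19.7 hours

Areal heat capacity C = ρ c_p D = 1650 × 711 × 1.22 = 1.43×10^6 J/(m^2 K).
Relaxation time τ = C / λ = 1.43×10^6 / 20.2 = 70900 s.
In hours: 70900 s / (3600 s/hour) = 19.7 hours.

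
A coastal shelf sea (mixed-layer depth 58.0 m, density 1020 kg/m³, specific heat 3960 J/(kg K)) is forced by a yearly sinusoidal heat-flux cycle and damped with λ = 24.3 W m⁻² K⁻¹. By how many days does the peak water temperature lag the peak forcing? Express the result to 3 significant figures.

63.4 days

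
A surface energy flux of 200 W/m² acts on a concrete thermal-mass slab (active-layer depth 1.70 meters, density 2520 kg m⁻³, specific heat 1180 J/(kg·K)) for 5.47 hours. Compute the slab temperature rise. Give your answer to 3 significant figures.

0.779 K

Areal heat capacity C = ρ c_p D = 2520 × 1180 × 1.70 = 5.06×10^6 J m⁻² K⁻¹.
Net heat input Q = F Δt = 200 × (5.47 hours × 3600 s/hour) = 3.94×10^6 J/m².
ΔT = Q / C = 3.94×10^6 / 5.06×10^6 = 0.779 K.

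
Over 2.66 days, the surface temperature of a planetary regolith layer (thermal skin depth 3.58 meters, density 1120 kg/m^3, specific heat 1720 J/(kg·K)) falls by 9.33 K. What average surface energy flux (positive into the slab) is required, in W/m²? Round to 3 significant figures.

-280

Areal heat capacity C = ρ c_p D = 1120 × 1720 × 3.58 = 6.90×10^6 J/(m^2 K).
Required heat per unit area: Q = C ΔT = 6.90×10^6 × -9.33 = -6.43×10^7 J/m².
Flux F = Q / Δt = -6.43×10^7 / 2.30×10^5 s = -280 W/m².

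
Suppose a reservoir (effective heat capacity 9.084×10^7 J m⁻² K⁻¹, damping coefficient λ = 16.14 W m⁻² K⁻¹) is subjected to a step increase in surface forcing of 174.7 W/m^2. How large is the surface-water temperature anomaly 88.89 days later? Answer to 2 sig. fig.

8.1 K

Areal heat capacity C = 9.084×10^7 J m⁻² K⁻¹ (given).
τ = C / λ = 9.08×10^7 / 16.14 = 5.63×10^6 s.
Equilibrium anomaly ΔT_eq = F / λ = 174.7 / 16.14 = 10.8 K.
t = 88.89 days = 7.68×10^6 s, so t/τ = 1.36.
ΔT(t) = ΔT_eq (1 − e^(−t/τ)) = 10.8 × (1 − e^−1.36) = 8.06 K.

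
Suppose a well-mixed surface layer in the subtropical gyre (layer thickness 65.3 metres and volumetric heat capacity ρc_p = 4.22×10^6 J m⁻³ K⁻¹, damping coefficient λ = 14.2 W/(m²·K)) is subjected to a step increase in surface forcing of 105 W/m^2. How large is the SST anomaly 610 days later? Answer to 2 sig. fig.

6.9 K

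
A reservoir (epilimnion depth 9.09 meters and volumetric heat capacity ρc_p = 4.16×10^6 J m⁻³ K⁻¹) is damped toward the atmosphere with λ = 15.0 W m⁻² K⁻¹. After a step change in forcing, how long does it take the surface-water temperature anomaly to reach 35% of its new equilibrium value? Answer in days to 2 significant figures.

Areal heat capacity C = ρc_p × D = 4.16×10^6 × 9.09 = 3.78×10^7 J/(m^2 K).
τ = C / λ = 3.78×10^7 / 15.0 = 2.52×10^6 s.
Fraction reached: 1 − e^(−t/τ) = 0.35 ⇒ t = −τ ln(1 − 0.35) = τ × 0.431.
t = 1.09×10^6 s = 12.6 days.

13 days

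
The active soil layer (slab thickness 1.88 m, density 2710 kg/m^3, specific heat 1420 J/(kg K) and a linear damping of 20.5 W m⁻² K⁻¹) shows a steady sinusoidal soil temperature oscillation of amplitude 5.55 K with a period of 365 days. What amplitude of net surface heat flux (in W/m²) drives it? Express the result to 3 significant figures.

Areal heat capacity C = ρ c_p D = 2710 × 1420 × 1.88 = 7.23×10^6 J/(m²·K).
ω = 2π / 3.15×10^7 s = 1.99×10^-7 s⁻¹.
√((Cω)² + λ²) = √((1.44)² + 20.5²) = 20.6 W/(m²·K).
F₀ = A × √((Cω)²+λ²) = 5.55 × 20.6 = 114 W/m².

114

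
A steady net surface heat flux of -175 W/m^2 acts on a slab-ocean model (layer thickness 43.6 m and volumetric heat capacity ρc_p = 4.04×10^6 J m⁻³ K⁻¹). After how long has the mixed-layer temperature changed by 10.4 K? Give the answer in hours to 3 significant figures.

2910 hours

Areal heat capacity C = ρc_p × D = 4.04×10^6 × 43.6 = 1.76×10^8 J/(m²·K).
Time required: Δt = C ΔT / F = 1.76×10^8 × -10.4 / -175 = 1.05×10^7 s.
In hours: 1.05×10^7 s / (3600 s/hour) = 2910 hours.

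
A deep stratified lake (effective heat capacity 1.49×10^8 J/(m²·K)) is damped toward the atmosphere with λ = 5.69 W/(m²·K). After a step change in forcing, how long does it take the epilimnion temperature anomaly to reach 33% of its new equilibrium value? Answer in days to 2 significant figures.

120 days

Areal heat capacity C = 1.49×10^8 J/(m²·K) (given).
τ = C / λ = 1.49×10^8 / 5.69 = 2.62×10^7 s.
Fraction reached: 1 − e^(−t/τ) = 0.33 ⇒ t = −τ ln(1 − 0.33) = τ × 0.400.
t = 1.05×10^7 s = 121 days.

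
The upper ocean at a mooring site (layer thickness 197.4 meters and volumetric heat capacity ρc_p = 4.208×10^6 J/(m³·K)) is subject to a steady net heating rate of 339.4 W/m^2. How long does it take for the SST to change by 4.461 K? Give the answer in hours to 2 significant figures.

Areal heat capacity C = ρc_p × D = 4.208×10^6 × 197.4 = 8.31×10^8 J/(m^2 K).
Time required: Δt = C ΔT / F = 8.31×10^8 × 4.461 / 339.4 = 1.09×10^7 s.
In hours: 1.09×10^7 s / (3600 s/hour) = 3030 hours.

3000 hours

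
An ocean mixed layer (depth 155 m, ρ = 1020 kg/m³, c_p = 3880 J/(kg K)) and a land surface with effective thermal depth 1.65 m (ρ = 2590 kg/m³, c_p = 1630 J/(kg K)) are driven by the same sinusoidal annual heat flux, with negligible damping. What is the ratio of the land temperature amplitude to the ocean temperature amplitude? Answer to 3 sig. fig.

88.1

C_ocean = 1020 × 3880 × 155 = 6.13×10^8 J/(m²·K).
C_land = 2590 × 1630 × 1.65 = 6.97×10^6 J/(m²·K).
Undamped amplitude ∝ 1/C, so A_land/A_ocean = C_ocean/C_land = 88.1.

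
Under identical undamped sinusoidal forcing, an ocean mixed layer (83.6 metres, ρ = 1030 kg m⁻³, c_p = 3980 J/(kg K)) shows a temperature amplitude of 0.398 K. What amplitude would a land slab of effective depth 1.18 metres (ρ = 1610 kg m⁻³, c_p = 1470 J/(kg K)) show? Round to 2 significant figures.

49 K

C_ocean = 3.43×10^8 J/(m²·K); C_land = 2.79×10^6 J/(m²·K).
A ∝ 1/C ⇒ A_land = A_ocean × C_ocean/C_land = 0.398 × 123 = 48.8 K.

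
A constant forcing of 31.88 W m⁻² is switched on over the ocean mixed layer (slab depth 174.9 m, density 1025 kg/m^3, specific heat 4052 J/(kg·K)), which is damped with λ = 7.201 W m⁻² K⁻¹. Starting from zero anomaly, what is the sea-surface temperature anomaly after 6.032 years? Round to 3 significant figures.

3.76 K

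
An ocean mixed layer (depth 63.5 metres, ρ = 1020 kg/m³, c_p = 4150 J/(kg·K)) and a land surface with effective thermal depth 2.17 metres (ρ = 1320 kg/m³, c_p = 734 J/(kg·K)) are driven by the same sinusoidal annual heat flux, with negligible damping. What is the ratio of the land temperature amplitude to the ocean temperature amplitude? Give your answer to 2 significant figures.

130

C_ocean = 1020 × 4150 × 63.5 = 2.69×10^8 J/(m²·K).
C_land = 1320 × 734 × 2.17 = 2.10×10^6 J/(m²·K).
Undamped amplitude ∝ 1/C, so A_land/A_ocean = C_ocean/C_land = 128.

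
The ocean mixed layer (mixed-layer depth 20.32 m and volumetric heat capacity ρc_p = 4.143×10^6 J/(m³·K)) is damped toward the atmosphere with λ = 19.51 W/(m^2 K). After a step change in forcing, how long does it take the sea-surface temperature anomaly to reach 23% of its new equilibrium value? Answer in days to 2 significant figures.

Areal heat capacity C = ρc_p × D = 4.143×10^6 × 20.32 = 8.42×10^7 J/(m^2 K).
τ = C / λ = 8.42×10^7 / 19.51 = 4.32×10^6 s.
Fraction reached: 1 − e^(−t/τ) = 0.23 ⇒ t = −τ ln(1 − 0.23) = τ × 0.261.
t = 1.13×10^6 s = 13.1 days.

13 days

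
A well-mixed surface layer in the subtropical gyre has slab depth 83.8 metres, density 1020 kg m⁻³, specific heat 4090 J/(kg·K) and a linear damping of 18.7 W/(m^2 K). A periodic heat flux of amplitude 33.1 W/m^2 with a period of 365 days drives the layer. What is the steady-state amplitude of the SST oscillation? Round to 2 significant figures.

0.46 K

Areal heat capacity C = ρ c_p D = 1020 × 4090 × 83.8 = 3.50×10^8 J/(m²·K).
Angular frequency ω = 2π / T = 2π / 3.15×10^7 s = 1.99×10^-7 s⁻¹.
√((Cω)² + λ²) = √((69.7)² + 18.7²) = 72.1 W/(m²·K).
Amplitude A = F₀ / √((Cω)²+λ²) = 33.1 / 72.1 = 0.459 K.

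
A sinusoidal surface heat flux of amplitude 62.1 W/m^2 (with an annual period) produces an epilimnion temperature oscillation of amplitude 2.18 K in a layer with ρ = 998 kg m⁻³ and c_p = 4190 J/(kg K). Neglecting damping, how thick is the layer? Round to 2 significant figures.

34 m

ω = 2π / 3.15×10^7 s = 1.99×10^-7 s⁻¹.
Required C = F₀ / (A ω) = 62.1 / (2.18 × 1.99×10^-7) = 1.43×10^8 J/(m²·K).
D = C / (ρ c_p) = 1.43×10^8 / (998 × 4190) = 34.2 m.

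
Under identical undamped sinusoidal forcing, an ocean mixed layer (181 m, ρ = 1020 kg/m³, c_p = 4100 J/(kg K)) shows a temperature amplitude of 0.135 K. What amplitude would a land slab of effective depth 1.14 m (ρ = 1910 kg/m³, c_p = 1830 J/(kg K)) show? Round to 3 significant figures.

25.6 K

C_ocean = 7.57×10^8 J/(m²·K); C_land = 3.98×10^6 J/(m²·K).
A ∝ 1/C ⇒ A_land = A_ocean × C_ocean/C_land = 0.135 × 190 = 25.6 K.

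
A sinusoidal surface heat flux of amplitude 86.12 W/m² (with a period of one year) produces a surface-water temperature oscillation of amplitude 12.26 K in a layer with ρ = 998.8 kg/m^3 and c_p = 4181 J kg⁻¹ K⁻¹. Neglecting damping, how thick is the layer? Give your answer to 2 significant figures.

8.4 m

ω = 2π / 3.15×10^7 s = 1.99×10^-7 s⁻¹.
Required C = F₀ / (A ω) = 86.12 / (12.26 × 1.99×10^-7) = 3.53×10^7 J/(m²·K).
D = C / (ρ c_p) = 3.53×10^7 / (998.8 × 4181) = 8.44 m.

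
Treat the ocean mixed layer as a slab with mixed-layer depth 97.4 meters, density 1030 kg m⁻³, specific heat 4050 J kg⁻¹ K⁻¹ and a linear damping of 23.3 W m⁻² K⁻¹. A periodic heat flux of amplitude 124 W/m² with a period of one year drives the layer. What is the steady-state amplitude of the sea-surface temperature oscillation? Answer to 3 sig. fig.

1.47 K

Areal heat capacity C = ρ c_p D = 1030 × 4050 × 97.4 = 4.06×10^8 J/(m²·K).
Angular frequency ω = 2π / T = 2π / 3.15×10^7 s = 1.99×10^-7 s⁻¹.
√((Cω)² + λ²) = √((81.0)² + 23.3²) = 84.2 W/(m²·K).
Amplitude A = F₀ / √((Cω)²+λ²) = 124 / 84.2 = 1.47 K.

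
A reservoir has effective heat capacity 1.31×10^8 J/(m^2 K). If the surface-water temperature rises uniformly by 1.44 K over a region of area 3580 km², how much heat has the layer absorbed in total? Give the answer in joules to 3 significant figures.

6.75×10^17 J

Areal heat capacity C = 1.31×10^8 J/(m^2 K) (given).
Heat per unit area: q = C ΔT = 1.31×10^8 × 1.44 = 1.89×10^8 J/m².
Total heat: Q = q × A = 1.89×10^8 × (3580 × 10⁶ m²) = 6.75×10^17 J.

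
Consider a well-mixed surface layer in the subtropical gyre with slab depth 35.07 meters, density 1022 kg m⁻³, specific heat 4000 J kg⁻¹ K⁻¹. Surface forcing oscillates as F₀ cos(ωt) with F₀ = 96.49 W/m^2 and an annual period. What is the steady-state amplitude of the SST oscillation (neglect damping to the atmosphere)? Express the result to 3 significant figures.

3.38 K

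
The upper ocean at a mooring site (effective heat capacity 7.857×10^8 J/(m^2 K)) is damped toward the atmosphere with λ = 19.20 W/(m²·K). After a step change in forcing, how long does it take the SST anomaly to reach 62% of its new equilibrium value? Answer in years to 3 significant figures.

Areal heat capacity C = 7.857×10^8 J/(m^2 K) (given).
τ = C / λ = 7.86×10^8 / 19.20 = 4.09×10^7 s.
Fraction reached: 1 − e^(−t/τ) = 0.62 ⇒ t = −τ ln(1 − 0.62) = τ × 0.968.
t = 3.96×10^7 s = 1.25 years.

1.25 years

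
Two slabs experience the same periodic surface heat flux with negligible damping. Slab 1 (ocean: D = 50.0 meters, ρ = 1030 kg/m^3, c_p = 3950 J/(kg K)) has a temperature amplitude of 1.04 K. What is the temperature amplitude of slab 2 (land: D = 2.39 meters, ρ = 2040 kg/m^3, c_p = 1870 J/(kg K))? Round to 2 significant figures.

23 K

C_ocean = 2.03×10^8 J/(m²·K); C_land = 9.12×10^6 J/(m²·K).
A ∝ 1/C ⇒ A_land = A_ocean × C_ocean/C_land = 1.04 × 22.3 = 23.2 K.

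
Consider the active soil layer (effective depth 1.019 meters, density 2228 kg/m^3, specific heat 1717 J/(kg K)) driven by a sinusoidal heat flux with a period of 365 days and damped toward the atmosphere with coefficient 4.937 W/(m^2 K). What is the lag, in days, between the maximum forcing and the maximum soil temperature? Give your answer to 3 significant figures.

9.06 days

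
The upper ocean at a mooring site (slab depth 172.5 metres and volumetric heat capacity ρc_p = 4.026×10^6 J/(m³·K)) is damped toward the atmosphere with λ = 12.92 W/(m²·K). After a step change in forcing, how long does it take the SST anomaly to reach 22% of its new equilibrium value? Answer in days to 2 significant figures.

150 days

Areal heat capacity C = ρc_p × D = 4.026×10^6 × 172.5 = 6.94×10^8 J/(m²·K).
τ = C / λ = 6.94×10^8 / 12.92 = 5.38×10^7 s.
Fraction reached: 1 − e^(−t/τ) = 0.22 ⇒ t = −τ ln(1 − 0.22) = τ × 0.248.
t = 1.34×10^7 s = 155 days.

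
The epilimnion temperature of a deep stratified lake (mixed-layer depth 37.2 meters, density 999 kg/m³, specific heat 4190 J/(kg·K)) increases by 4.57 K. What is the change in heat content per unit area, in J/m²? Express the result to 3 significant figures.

7.12×10^8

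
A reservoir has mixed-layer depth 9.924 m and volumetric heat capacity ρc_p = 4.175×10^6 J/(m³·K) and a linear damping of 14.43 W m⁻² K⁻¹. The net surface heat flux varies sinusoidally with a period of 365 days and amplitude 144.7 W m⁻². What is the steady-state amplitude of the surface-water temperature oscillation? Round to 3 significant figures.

Areal heat capacity C = ρc_p × D = 4.175×10^6 × 9.924 = 4.14×10^7 J/(m^2 K).
Angular frequency ω = 2π / T = 2π / 3.15×10^7 s = 1.99×10^-7 s⁻¹.
√((Cω)² + λ²) = √((8.25)² + 14.43²) = 16.6 W/(m²·K).
Amplitude A = F₀ / √((Cω)²+λ²) = 144.7 / 16.6 = 8.70 K.

8.70 K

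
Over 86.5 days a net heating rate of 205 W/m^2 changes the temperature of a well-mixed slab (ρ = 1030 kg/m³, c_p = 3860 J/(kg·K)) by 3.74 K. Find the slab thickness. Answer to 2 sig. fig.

Heat input Q = F Δt = 205 × 7.47×10^6 s = 1.53×10^9 J/m².
Required areal heat capacity C = Q / ΔT = 4.10×10^8 J/(m²·K).
Depth D = C / (ρ c_p) = 4.10×10^8 / (1030 × 3860) = 103 m.

100 m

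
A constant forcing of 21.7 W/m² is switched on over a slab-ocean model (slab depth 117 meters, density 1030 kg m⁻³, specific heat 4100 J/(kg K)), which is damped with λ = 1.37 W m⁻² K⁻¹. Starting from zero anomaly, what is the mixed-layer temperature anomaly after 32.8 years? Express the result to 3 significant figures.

14.9 K

Areal heat capacity C = ρ c_p D = 1030 × 4100 × 117 = 4.94×10^8 J/(m^2 K).
τ = C / λ = 4.94×10^8 / 1.37 = 3.61×10^8 s.
Equilibrium anomaly ΔT_eq = F / λ = 21.7 / 1.37 = 15.8 K.
t = 32.8 years = 1.04×10^9 s, so t/τ = 2.87.
ΔT(t) = ΔT_eq (1 − e^(−t/τ)) = 15.8 × (1 − e^−2.87) = 14.9 K.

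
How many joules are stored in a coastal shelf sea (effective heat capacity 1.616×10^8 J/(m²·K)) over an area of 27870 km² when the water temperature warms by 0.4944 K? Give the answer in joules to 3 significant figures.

2.23×10^18 J

Areal heat capacity C = 1.616×10^8 J/(m²·K) (given).
Heat per unit area: q = C ΔT = 1.62×10^8 × 0.4944 = 7.99×10^7 J/m².
Total heat: Q = q × A = 7.99×10^7 × (27870 × 10⁶ m²) = 2.23×10^18 J.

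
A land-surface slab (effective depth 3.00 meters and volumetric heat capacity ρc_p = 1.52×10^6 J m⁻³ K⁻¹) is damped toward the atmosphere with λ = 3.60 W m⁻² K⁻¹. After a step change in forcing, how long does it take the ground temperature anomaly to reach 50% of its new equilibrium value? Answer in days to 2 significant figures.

Areal heat capacity C = ρc_p × D = 1.52×10^6 × 3.00 = 4.56×10^6 J/(m²·K).
τ = C / λ = 4.56×10^6 / 3.60 = 1.27×10^6 s.
Fraction reached: 1 − e^(−t/τ) = 0.50 ⇒ t = −τ ln(1 − 0.50) = τ × 0.693.
t = 8.78×10^5 s = 10.2 days.

10 days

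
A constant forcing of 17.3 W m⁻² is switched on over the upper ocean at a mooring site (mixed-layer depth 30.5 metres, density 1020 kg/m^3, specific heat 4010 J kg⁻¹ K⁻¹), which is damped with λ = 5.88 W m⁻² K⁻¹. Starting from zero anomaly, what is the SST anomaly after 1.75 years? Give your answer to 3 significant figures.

2.72 K

Areal heat capacity C = ρ c_p D = 1020 × 4010 × 30.5 = 1.25×10^8 J/(m^2 K).
τ = C / λ = 1.25×10^8 / 5.88 = 2.12×10^7 s.
Equilibrium anomaly ΔT_eq = F / λ = 17.3 / 5.88 = 2.94 K.
t = 1.75 years = 5.52×10^7 s, so t/τ = 2.60.
ΔT(t) = ΔT_eq (1 − e^(−t/τ)) = 2.94 × (1 − e^−2.60) = 2.72 K.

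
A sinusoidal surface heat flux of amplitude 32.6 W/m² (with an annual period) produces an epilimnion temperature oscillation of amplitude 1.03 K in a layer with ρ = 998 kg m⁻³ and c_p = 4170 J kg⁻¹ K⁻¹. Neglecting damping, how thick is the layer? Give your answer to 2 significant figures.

38 m

ω = 2π / 3.15×10^7 s = 1.99×10^-7 s⁻¹.
Required C = F₀ / (A ω) = 32.6 / (1.03 × 1.99×10^-7) = 1.59×10^8 J/(m²·K).
D = C / (ρ c_p) = 1.59×10^8 / (998 × 4170) = 38.2 m.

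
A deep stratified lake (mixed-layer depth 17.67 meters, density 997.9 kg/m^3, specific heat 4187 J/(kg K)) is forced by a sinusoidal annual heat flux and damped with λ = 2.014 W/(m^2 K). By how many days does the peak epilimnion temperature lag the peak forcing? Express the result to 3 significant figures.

Areal heat capacity C = ρ c_p D = 997.9 × 4187 × 17.67 = 7.38×10^7 J/(m^2 K).
ω = 2π / 3.15×10^7 s = 1.99×10^-7 s⁻¹.
Phase lag φ = arctan(Cω/λ) = arctan(14.7/2.014) = 1.43 rad.
Time lag = φ / ω = 1.43 / 1.99×10^-7 = 7.20×10^6 s = 83.3 days.

83.3 days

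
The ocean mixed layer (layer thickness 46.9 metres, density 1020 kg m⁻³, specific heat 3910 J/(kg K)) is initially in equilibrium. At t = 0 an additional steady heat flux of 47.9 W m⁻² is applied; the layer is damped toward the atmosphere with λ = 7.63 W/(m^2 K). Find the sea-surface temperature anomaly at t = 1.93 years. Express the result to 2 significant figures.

Areal heat capacity C = ρ c_p D = 1020 × 3910 × 46.9 = 1.87×10^8 J/(m^2 K).
τ = C / λ = 1.87×10^8 / 7.63 = 2.45×10^7 s.
Equilibrium anomaly ΔT_eq = F / λ = 47.9 / 7.63 = 6.28 K.
t = 1.93 years = 6.09×10^7 s, so t/τ = 2.48.
ΔT(t) = ΔT_eq (1 − e^(−t/τ)) = 6.28 × (1 − e^−2.48) = 5.75 K.

5.8 K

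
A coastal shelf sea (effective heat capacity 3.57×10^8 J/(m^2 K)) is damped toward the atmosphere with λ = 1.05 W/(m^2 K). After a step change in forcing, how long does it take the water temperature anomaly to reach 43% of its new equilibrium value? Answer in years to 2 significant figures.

Areal heat capacity C = 3.57×10^8 J/(m^2 K) (given).
τ = C / λ = 3.57×10^8 / 1.05 = 3.40×10^8 s.
Fraction reached: 1 − e^(−t/τ) = 0.43 ⇒ t = −τ ln(1 − 0.43) = τ × 0.562.
t = 1.91×10^8 s = 6.06 years.

6.1 years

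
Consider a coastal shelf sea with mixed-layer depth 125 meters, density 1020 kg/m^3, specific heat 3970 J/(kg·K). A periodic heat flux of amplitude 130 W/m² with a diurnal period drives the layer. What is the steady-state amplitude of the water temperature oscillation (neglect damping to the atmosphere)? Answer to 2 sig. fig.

0.0035 K

Areal heat capacity C = ρ c_p D = 1020 × 3970 × 125 = 5.06×10^8 J m⁻² K⁻¹.
Angular frequency ω = 2π / T = 2π / 86400 s = 7.27×10^-5 s⁻¹.
Cω = 5.06×10^8 × 7.27×10^-5 = 36800 W/(m²·K).
Amplitude A = F₀ / (Cω) = 130 / 36800 = 0.00353 K.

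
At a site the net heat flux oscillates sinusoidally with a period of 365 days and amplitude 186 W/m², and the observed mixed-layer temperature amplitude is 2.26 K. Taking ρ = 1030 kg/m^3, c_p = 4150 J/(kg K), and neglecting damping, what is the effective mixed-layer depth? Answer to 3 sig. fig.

ω = 2π / 3.15×10^7 s = 1.99×10^-7 s⁻¹.
Required C = F₀ / (A ω) = 186 / (2.26 × 1.99×10^-7) = 4.13×10^8 J/(m²·K).
D = C / (ρ c_p) = 4.13×10^8 / (1030 × 4150) = 96.6 m.

96.6 m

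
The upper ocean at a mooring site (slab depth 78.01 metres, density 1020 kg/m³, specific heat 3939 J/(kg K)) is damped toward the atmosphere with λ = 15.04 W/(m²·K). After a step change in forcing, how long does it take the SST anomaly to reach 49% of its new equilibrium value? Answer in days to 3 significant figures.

162 days

Areal heat capacity C = ρ c_p D = 1020 × 3939 × 78.01 = 3.13×10^8 J m⁻² K⁻¹.
τ = C / λ = 3.13×10^8 / 15.04 = 2.08×10^7 s.
Fraction reached: 1 − e^(−t/τ) = 0.49 ⇒ t = −τ ln(1 − 0.49) = τ × 0.673.
t = 1.40×10^7 s = 162 days.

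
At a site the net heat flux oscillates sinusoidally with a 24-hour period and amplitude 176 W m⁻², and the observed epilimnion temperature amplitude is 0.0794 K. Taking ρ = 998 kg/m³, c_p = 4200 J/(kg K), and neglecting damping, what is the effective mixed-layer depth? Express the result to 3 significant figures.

7.27 m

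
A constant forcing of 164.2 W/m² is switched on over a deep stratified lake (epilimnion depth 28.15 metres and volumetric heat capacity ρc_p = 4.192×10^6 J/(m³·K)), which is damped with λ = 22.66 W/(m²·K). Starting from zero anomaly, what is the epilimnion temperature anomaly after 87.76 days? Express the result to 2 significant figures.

Areal heat capacity C = ρc_p × D = 4.192×10^6 × 28.15 = 1.18×10^8 J m⁻² K⁻¹.
τ = C / λ = 1.18×10^8 / 22.66 = 5.21×10^6 s.
Equilibrium anomaly ΔT_eq = F / λ = 164.2 / 22.66 = 7.25 K.
t = 87.76 days = 7.58×10^6 s, so t/τ = 1.46.
ΔT(t) = ΔT_eq (1 − e^(−t/τ)) = 7.25 × (1 − e^−1.46) = 5.56 K.

5.6 K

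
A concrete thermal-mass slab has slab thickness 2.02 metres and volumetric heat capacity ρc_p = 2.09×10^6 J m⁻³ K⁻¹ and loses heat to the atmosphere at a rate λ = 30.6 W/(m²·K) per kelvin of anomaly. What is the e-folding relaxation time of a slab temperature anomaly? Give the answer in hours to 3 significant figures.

Areal heat capacity C = ρc_p × D = 2.09×10^6 × 2.02 = 4.22×10^6 J m⁻² K⁻¹.
Relaxation time τ = C / λ = 4.22×10^6 / 30.6 = 1.38×10^5 s.
In hours: 1.38×10^5 s / (3600 s/hour) = 38.3 hours.

38.3 hours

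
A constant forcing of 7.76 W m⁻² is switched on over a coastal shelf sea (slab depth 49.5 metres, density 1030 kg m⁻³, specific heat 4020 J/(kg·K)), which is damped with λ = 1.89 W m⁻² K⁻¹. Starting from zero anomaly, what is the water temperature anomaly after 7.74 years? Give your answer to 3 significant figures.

3.67 K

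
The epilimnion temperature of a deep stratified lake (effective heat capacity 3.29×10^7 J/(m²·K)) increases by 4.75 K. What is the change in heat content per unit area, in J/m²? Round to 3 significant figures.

Areal heat capacity C = 3.29×10^7 J/(m²·K) (given).
ΔQ = C ΔT = 3.29×10^7 × 4.75 = 1.56×10^8 J/m².

1.56×10^8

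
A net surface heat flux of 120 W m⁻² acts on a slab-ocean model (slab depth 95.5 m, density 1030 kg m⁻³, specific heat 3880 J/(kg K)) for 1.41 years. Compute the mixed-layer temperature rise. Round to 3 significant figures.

Areal heat capacity C = ρ c_p D = 1030 × 3880 × 95.5 = 3.82×10^8 J/(m²·K).
Net heat input Q = F Δt = 120 × (1.41 years × 3.156×10^7 s/year) = 5.34×10^9 J/m².
ΔT = Q / C = 5.34×10^9 / 3.82×10^8 = 14.0 K.

14.0 K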